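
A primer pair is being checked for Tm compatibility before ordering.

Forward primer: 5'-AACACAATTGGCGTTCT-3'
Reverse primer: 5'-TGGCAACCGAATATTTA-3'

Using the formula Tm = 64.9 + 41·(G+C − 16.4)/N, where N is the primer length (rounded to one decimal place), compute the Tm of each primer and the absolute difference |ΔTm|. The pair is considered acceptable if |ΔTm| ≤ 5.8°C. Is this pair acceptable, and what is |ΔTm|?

Forward: G+C = 7, N = 17 → Tm = 64.9 + 41·(7 − 16.4)/17 = 42.2°C.
Reverse: G+C = 6, N = 17 → Tm = 64.9 + 41·(6 − 16.4)/17 = 39.8°C.
|ΔTm| = |42.2 − 39.8| = 2.4°C, ≤ 5.8°C.

|ΔTm| = 2.4°C; the pair is acceptable.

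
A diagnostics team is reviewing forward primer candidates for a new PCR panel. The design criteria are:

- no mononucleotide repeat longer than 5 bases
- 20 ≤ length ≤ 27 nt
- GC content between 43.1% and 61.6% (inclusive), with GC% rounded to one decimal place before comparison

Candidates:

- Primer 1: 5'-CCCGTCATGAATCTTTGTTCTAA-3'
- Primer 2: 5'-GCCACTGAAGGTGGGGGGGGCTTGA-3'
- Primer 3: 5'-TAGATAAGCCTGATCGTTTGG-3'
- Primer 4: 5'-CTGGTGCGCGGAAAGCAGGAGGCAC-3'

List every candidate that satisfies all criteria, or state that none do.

None of the candidates satisfy all criteria.

Primer 1 (23 nt, A=5 T=9 G=3 C=6): longest run = 3 ✓; length 23 ✓; GC 9/23 = 39.1%, outside 43.1–61.6% ✗ — fails.
Primer 2 (25 nt, A=4 T=4 G=13 C=4): longest run = 8, exceeds 5 ✗; length 25 ✓; GC 17/25 = 68.0%, outside 43.1–61.6% ✗ — fails.
Primer 3 (21 nt, A=5 T=7 G=6 C=3): longest run = 3 ✓; length 21 ✓; GC 9/21 = 42.9%, outside 43.1–61.6% ✗ — fails.
Primer 4 (25 nt, A=6 T=2 G=11 C=6): longest run = 3 ✓; length 25 ✓; GC 17/25 = 68.0%, outside 43.1–61.6% ✗ — fails.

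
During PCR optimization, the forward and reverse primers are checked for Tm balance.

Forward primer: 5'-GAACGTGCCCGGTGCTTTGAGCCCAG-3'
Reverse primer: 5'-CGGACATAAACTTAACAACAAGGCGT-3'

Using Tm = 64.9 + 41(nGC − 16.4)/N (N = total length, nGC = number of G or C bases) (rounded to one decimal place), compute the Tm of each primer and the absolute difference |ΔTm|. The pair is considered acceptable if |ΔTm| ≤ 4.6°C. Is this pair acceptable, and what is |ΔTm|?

Forward: G+C = 17, N = 26 → Tm = 64.9 + 41·(17 − 16.4)/26 = 65.8°C.
Reverse: G+C = 11, N = 26 → Tm = 64.9 + 41·(11 − 16.4)/26 = 56.4°C.
|ΔTm| = |65.8 − 56.4| = 9.4°C, > 4.6°C.

|ΔTm| = 9.4°C; the pair is not acceptable.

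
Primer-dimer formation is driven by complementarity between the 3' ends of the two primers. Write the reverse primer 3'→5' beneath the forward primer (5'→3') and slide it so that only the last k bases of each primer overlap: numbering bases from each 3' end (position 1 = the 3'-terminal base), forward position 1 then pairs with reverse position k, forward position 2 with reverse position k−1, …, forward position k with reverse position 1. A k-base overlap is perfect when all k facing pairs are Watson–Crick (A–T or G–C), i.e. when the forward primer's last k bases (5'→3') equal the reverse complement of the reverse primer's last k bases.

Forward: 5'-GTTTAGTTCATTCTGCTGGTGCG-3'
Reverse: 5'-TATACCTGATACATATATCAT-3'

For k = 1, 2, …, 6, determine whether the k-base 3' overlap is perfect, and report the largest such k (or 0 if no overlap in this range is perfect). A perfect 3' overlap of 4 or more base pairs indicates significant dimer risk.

Last 6 bases (5'→3') — forward …GGTGCG, reverse …TATCAT.
Reverse complement of the reverse primer's last 6 bases: ATGATA; its first k bases are the reverse complement of the reverse primer's last k bases, so a perfect k-base overlap needs the forward primer's last k bases to equal them.
Comparing (forward last k vs required): k=1: G vs A ✗; k=2: CG vs AT ✗; k=3: GCG vs ATG ✗; k=4: TGCG vs ATGA ✗; k=5: GTGCG vs ATGAT ✗; k=6: GGTGCG vs ATGATA ✗.
No overlap length from 1 to 6 is perfect, so the longest perfect 3' overlap is 0.

Longest perfect overlap: 0 complementary base pairs; below the dimer-risk threshold (threshold 4).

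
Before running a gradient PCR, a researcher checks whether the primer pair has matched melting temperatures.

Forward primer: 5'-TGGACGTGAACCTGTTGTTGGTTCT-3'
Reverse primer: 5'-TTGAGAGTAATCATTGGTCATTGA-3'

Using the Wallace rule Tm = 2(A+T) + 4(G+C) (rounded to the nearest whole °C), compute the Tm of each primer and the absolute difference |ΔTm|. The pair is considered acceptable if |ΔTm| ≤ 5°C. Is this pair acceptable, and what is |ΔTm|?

|ΔTm| = 10°C; the pair is not acceptable.

Forward: A=3 T=10 G=8 C=4 → Tm = 2·13 + 4·12 = 74°C.
Reverse: A=7 T=9 G=6 C=2 → Tm = 2·16 + 4·8 = 64°C.
|ΔTm| = |74 − 64| = 10°C, > 5°C.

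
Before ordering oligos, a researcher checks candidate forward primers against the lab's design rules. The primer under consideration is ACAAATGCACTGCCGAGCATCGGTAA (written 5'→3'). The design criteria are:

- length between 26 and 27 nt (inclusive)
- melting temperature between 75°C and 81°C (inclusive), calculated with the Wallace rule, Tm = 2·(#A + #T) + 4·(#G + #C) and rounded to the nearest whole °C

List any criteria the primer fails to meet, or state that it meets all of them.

Base counts: A=9, T=4, G=6, C=7 (length 26).
length: length 26 ✓
Tm: Tm = 2·13 + 4·13 = 78°C ✓

Meets all criteria.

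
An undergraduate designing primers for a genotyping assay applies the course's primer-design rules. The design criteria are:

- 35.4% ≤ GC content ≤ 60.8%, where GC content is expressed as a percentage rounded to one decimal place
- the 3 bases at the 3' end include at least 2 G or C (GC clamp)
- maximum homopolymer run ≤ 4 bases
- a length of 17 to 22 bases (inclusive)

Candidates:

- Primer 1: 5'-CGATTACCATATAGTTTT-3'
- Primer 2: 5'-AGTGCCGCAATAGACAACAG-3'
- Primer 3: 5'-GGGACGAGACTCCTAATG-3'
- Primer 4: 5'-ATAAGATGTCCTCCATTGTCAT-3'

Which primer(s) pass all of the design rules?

Primer 1 (18 nt, A=5 T=8 G=2 C=3): GC 5/18 = 27.8%, outside 35.4–60.8% ✗; 3' end TTT has 0 G/C, need ≥2 ✗; longest run = 4 ✓; length 18 ✓ — fails.
Primer 2 (20 nt, A=8 T=2 G=5 C=5): GC 10/20 = 50.0% ✓; 3' end CAG has 2 G/C ✓; longest run = 2 ✓; length 20 ✓ — passes.
Primer 3 (18 nt, A=5 T=3 G=6 C=4): GC 10/18 = 55.6% ✓; 3' end ATG has 1 G/C, need ≥2 ✗; longest run = 3 ✓; length 18 ✓ — fails.
Primer 4 (22 nt, A=6 T=8 G=3 C=5): GC 8/22 = 36.4% ✓; 3' end CAT has 1 G/C, need ≥2 ✗; longest run = 2 ✓; length 22 ✓ — fails.

Primer 2 only.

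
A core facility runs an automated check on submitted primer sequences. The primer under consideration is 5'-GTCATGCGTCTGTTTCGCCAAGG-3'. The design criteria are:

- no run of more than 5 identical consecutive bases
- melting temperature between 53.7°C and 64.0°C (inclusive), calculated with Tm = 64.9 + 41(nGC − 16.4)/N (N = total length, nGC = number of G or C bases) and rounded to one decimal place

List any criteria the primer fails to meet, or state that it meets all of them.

Base counts: A=3, T=7, G=7, C=6 (length 23).
homopolymer run: longest run = 3 ✓
Tm: Tm = 64.9 + 41·(13 − 16.4)/23 = 58.8°C ✓

Meets all criteria.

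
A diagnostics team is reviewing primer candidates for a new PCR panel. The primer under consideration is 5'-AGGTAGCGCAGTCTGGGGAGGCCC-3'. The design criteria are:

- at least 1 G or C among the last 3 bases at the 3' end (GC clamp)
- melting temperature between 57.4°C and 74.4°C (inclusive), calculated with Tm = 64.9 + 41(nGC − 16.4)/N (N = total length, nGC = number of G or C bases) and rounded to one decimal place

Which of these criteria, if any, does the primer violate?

Base counts: A=4, T=3, G=11, C=6 (length 24).
GC clamp: 3' end CCC has 3 G/C ✓
Tm: Tm = 64.9 + 41·(17 − 16.4)/24 = 65.9°C ✓

Meets all criteria.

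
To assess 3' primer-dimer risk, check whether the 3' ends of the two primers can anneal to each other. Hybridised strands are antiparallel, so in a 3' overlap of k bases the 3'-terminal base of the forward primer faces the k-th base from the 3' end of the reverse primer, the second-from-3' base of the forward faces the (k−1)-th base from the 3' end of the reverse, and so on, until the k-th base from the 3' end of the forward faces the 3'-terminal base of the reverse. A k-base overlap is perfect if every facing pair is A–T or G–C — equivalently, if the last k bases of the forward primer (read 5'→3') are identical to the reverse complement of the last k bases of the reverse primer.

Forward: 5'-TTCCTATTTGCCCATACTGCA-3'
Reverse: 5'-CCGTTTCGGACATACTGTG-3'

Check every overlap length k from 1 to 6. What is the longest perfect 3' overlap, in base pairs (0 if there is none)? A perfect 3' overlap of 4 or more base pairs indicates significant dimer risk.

Longest perfect overlap: 2 complementary base pairs; below the dimer-risk threshold (threshold 4).

Last 6 bases (5'→3') — forward …ACTGCA, reverse …ACTGTG.
Reverse complement of the reverse primer's last 6 bases: CACAGT; its first k bases are the reverse complement of the reverse primer's last k bases, so a perfect k-base overlap needs the forward primer's last k bases to equal them.
Comparing (forward last k vs required): k=1: A vs C ✗; k=2: CA vs CA ✓; k=3: GCA vs CAC ✗; k=4: TGCA vs CACA ✗; k=5: CTGCA vs CACAG ✗; k=6: ACTGCA vs CACAGT ✗.
Only k = 2 is perfect, so the longest perfect 3' overlap is 2.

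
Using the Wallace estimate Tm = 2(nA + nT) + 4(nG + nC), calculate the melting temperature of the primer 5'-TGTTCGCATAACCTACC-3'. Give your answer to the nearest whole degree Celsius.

50°C

Base counts: A=4, T=5, G=2, C=6 (length 17).
Tm = 2·(4+5) + 4·(2+6) = 2·9 + 4·8 = 18 + 32 = 50°C.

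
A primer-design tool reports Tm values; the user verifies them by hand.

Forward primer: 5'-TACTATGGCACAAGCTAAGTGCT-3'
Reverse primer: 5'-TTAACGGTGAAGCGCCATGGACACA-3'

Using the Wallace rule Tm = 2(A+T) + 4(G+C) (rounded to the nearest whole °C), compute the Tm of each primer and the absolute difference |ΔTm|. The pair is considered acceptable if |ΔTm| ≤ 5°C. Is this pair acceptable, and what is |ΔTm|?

|ΔTm| = 10°C; the pair is not acceptable.

Forward: A=7 T=6 G=5 C=5 → Tm = 2·13 + 4·10 = 66°C.
Reverse: A=8 T=4 G=7 C=6 → Tm = 2·12 + 4·13 = 76°C.
|ΔTm| = |66 − 76| = 10°C, > 5°C.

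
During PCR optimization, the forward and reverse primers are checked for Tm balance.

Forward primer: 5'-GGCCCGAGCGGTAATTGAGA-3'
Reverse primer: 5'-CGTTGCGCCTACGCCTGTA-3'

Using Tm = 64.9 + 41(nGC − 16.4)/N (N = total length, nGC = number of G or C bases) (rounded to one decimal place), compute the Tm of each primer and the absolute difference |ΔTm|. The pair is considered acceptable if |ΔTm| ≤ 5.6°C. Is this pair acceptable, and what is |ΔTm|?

Forward: G+C = 12, N = 20 → Tm = 64.9 + 41·(12 − 16.4)/20 = 55.9°C.
Reverse: G+C = 12, N = 19 → Tm = 64.9 + 41·(12 − 16.4)/19 = 55.4°C.
|ΔTm| = |55.9 − 55.4| = 0.5°C, ≤ 5.6°C.

|ΔTm| = 0.5°C; the pair is acceptable.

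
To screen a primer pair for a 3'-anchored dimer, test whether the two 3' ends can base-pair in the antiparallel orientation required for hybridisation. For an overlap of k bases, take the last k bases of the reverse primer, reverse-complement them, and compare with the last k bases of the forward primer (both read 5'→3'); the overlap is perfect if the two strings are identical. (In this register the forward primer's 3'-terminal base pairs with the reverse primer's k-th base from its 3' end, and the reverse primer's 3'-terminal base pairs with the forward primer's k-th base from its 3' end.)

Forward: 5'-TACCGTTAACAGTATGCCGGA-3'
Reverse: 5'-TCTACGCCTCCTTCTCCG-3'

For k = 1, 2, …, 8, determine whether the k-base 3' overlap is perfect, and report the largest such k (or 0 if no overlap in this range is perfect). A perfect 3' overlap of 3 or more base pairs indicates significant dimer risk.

Longest perfect overlap: 4 complementary base pairs; significant dimer risk (threshold 3).

Last 8 bases (5'→3') — forward …ATGCCGGA, reverse …CTTCTCCG.
Reverse complement of the reverse primer's last 8 bases: CGGAGAAG; its first k bases are the reverse complement of the reverse primer's last k bases, so a perfect k-base overlap needs the forward primer's last k bases to equal them.
Comparing (forward last k vs required): k=1: A vs C ✗; k=2: GA vs CG ✗; k=3: GGA vs CGG ✗; k=4: CGGA vs CGGA ✓; k=5: CCGGA vs CGGAG ✗; k=6: GCCGGA vs CGGAGA ✗; k=7: TGCCGGA vs CGGAGAA ✗; k=8: ATGCCGGA vs CGGAGAAG ✗.
Only k = 4 is perfect, so the longest perfect 3' overlap is 4.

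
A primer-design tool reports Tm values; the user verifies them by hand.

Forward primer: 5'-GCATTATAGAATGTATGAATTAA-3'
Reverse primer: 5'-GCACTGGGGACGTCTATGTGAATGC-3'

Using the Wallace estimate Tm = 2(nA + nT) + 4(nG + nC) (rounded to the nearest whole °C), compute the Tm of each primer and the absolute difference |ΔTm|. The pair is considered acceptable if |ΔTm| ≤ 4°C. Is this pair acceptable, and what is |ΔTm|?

|ΔTm| = 22°C; the pair is not acceptable.

Forward: A=10 T=8 G=4 C=1 → Tm = 2·18 + 4·5 = 56°C.
Reverse: A=5 T=6 G=9 C=5 → Tm = 2·11 + 4·14 = 78°C.
|ΔTm| = |56 − 78| = 22°C, > 4°C.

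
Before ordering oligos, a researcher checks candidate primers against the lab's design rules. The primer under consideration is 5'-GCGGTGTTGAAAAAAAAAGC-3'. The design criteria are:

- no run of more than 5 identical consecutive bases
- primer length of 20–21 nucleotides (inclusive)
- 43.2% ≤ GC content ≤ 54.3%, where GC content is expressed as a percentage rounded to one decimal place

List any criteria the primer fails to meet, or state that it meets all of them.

Fails: homopolymer run, GC content.

Base counts: A=9, T=3, G=6, C=2 (length 20).
homopolymer run: longest run = 9, exceeds 5 ✗
length: length 20 ✓
GC content: GC 8/20 = 40.0%, outside 43.2–54.3% ✗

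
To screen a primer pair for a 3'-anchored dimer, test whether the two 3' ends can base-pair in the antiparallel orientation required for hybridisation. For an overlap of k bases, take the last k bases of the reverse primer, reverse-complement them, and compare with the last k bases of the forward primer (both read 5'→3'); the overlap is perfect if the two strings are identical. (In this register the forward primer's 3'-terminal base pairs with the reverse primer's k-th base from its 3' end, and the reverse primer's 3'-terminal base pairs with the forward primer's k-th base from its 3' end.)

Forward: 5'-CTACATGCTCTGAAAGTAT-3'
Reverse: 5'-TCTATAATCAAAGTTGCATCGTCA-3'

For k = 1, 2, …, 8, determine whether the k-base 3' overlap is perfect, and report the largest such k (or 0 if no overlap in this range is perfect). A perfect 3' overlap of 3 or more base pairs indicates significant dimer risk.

Longest perfect overlap: 1 complementary base pair; below the dimer-risk threshold (threshold 3).

Last 8 bases (5'→3') — forward …GAAAGTAT, reverse …CATCGTCA.
Reverse complement of the reverse primer's last 8 bases: TGACGATG; its first k bases are the reverse complement of the reverse primer's last k bases, so a perfect k-base overlap needs the forward primer's last k bases to equal them.
Comparing (forward last k vs required): k=1: T vs T ✓; k=2: AT vs TG ✗; k=3: TAT vs TGA ✗; k=4: GTAT vs TGAC ✗; k=5: AGTAT vs TGACG ✗; k=6: AAGTAT vs TGACGA ✗; k=7: AAAGTAT vs TGACGAT ✗; k=8: GAAAGTAT vs TGACGATG ✗.
Only k = 1 is perfect, so the longest perfect 3' overlap is 1.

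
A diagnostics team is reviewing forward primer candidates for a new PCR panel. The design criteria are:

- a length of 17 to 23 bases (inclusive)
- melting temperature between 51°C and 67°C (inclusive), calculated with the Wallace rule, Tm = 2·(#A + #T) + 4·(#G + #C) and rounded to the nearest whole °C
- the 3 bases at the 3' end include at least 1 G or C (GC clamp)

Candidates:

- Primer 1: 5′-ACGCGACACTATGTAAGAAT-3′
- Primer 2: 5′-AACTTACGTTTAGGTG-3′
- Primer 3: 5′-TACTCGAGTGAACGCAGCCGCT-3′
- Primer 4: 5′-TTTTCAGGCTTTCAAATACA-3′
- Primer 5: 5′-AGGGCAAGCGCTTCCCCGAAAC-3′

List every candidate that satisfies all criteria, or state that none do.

Primer 4 only.

Primer 1 (20 nt, A=8 T=4 G=4 C=4): length 20 ✓; Tm = 2·12 + 4·8 = 56°C ✓; 3' end AAT has 0 G/C, need ≥1 ✗ — fails.
Primer 2 (16 nt, A=4 T=6 G=4 C=2): length 16, outside 17–23 ✗; Tm = 2·10 + 4·6 = 44°C, outside 51–67°C ✗; 3' end GTG has 2 G/C ✓ — fails.
Primer 3 (22 nt, A=5 T=4 G=6 C=7): length 22 ✓; Tm = 2·9 + 4·13 = 70°C, outside 51–67°C ✗; 3' end GCT has 2 G/C ✓ — fails.
Primer 4 (20 nt, A=6 T=8 G=2 C=4): length 20 ✓; Tm = 2·14 + 4·6 = 52°C ✓; 3' end ACA has 1 G/C ✓ — passes.
Primer 5 (22 nt, A=6 T=2 G=6 C=8): length 22 ✓; Tm = 2·8 + 4·14 = 72°C, outside 51–67°C ✗; 3' end AAC has 1 G/C ✓ — fails.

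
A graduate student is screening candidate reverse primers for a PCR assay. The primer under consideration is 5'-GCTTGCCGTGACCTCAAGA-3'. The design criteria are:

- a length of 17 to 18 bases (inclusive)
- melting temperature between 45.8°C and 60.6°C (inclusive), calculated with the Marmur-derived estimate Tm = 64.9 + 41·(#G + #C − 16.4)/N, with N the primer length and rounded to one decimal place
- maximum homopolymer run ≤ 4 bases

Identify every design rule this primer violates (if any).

Fails: length.

Base counts: A=4, T=4, G=5, C=6 (length 19).
length: length 19, outside 17–18 ✗
Tm: Tm = 64.9 + 41·(11 − 16.4)/19 = 53.2°C ✓
homopolymer run: longest run = 2 ✓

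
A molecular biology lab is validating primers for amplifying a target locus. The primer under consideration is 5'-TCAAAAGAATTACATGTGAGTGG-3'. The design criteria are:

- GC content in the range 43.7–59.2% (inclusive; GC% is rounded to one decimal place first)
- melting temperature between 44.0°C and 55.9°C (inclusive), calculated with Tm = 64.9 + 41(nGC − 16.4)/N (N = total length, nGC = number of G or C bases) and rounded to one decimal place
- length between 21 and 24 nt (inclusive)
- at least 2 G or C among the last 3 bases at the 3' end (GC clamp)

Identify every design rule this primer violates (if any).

Fails: GC content.

Base counts: A=9, T=6, G=6, C=2 (length 23).
GC content: GC 8/23 = 34.8%, outside 43.7–59.2% ✗
Tm: Tm = 64.9 + 41·(8 − 16.4)/23 = 49.9°C ✓
length: length 23 ✓
GC clamp: 3' end TGG has 2 G/C ✓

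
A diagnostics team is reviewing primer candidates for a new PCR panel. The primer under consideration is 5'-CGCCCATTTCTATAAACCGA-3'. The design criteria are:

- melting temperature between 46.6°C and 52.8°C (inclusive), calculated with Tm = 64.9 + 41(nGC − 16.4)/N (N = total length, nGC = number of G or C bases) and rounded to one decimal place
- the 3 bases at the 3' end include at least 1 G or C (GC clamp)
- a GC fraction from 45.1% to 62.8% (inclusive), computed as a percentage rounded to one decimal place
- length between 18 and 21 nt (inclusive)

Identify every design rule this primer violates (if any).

Base counts: A=6, T=5, G=2, C=7 (length 20).
Tm: Tm = 64.9 + 41·(9 − 16.4)/20 = 49.7°C ✓
GC clamp: 3' end CGA has 2 G/C ✓
GC content: GC 9/20 = 45.0%, outside 45.1–62.8% ✗
length: length 20 ✓

Fails: GC content.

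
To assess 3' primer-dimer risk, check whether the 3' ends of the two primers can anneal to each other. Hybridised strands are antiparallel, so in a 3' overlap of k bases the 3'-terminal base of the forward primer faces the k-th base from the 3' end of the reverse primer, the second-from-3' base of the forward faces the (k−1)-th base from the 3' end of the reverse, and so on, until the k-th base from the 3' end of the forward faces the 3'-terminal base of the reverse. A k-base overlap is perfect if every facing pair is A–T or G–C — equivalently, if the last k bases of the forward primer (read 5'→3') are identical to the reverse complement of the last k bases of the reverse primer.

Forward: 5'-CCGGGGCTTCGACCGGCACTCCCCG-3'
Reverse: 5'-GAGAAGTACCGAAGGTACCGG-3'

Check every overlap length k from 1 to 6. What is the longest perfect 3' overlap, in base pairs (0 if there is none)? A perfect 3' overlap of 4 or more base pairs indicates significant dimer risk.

Last 6 bases (5'→3') — forward …TCCCCG, reverse …TACCGG.
Reverse complement of the reverse primer's last 6 bases: CCGGTA; its first k bases are the reverse complement of the reverse primer's last k bases, so a perfect k-base overlap needs the forward primer's last k bases to equal them.
Comparing (forward last k vs required): k=1: G vs C ✗; k=2: CG vs CC ✗; k=3: CCG vs CCG ✓; k=4: CCCG vs CCGG ✗; k=5: CCCCG vs CCGGT ✗; k=6: TCCCCG vs CCGGTA ✗.
Only k = 3 is perfect, so the longest perfect 3' overlap is 3.

Longest perfect overlap: 3 complementary base pairs; below the dimer-risk threshold (threshold 4).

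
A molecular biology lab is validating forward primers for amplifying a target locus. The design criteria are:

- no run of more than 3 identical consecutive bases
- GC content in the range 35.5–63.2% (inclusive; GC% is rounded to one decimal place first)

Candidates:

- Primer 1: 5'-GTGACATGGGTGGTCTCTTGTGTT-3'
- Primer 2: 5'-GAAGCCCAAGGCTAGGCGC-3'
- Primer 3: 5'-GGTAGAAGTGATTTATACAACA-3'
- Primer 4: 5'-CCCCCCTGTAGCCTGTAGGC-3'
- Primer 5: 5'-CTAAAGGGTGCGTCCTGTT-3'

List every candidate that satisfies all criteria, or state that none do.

Primer 1 (24 nt, A=2 T=10 G=9 C=3): longest run = 3 ✓; GC 12/24 = 50.0% ✓ — passes.
Primer 2 (19 nt, A=5 T=1 G=7 C=6): longest run = 3 ✓; GC 13/19 = 68.4%, outside 35.5–63.2% ✗ — fails.
Primer 3 (22 nt, A=9 T=6 G=5 C=2): longest run = 3 ✓; GC 7/22 = 31.8%, outside 35.5–63.2% ✗ — fails.
Primer 4 (20 nt, A=2 T=4 G=5 C=9): longest run = 6, exceeds 3 ✗; GC 14/20 = 70.0%, outside 35.5–63.2% ✗ — fails.
Primer 5 (19 nt, A=3 T=6 G=6 C=4): longest run = 3 ✓; GC 10/19 = 52.6% ✓ — passes.

Primer 1 and Primer 5.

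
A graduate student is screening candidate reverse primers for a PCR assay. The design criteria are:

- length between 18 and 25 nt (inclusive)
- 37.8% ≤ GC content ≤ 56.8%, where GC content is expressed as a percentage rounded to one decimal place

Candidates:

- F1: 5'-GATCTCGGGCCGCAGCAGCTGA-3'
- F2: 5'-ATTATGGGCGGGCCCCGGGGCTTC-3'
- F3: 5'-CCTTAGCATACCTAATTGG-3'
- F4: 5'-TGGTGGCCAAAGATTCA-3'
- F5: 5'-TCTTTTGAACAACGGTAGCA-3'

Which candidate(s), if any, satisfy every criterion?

F1 (22 nt, A=4 T=3 G=8 C=7): length 22 ✓; GC 15/22 = 68.2%, outside 37.8–56.8% ✗ — fails.
F2 (24 nt, A=2 T=5 G=10 C=7): length 24 ✓; GC 17/24 = 70.8%, outside 37.8–56.8% ✗ — fails.
F3 (19 nt, A=5 T=6 G=3 C=5): length 19 ✓; GC 8/19 = 42.1% ✓ — passes.
F4 (17 nt, A=5 T=4 G=5 C=3): length 17, outside 18–25 ✗; GC 8/17 = 47.1% ✓ — fails.
F5 (20 nt, A=6 T=6 G=4 C=4): length 20 ✓; GC 8/20 = 40.0% ✓ — passes.

F3 and F5.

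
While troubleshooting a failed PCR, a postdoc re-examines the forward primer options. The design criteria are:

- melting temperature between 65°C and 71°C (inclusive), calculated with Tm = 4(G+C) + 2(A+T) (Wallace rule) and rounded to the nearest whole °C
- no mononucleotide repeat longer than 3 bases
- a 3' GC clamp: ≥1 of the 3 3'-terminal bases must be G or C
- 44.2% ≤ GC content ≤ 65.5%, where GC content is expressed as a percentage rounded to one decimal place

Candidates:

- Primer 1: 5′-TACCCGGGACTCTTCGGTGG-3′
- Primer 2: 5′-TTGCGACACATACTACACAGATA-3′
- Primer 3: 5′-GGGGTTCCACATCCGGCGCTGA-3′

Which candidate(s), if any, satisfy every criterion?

Primer 1 (20 nt, A=2 T=5 G=7 C=6): Tm = 2·7 + 4·13 = 66°C ✓; longest run = 3 ✓; 3' end TGG has 2 G/C ✓; GC 13/20 = 65.0% ✓ — passes.
Primer 2 (23 nt, A=9 T=5 G=3 C=6): Tm = 2·14 + 4·9 = 64°C, outside 65–71°C ✗; longest run = 2 ✓; 3' end ATA has 0 G/C, need ≥1 ✗; GC 9/23 = 39.1%, outside 44.2–65.5% ✗ — fails.
Primer 3 (22 nt, A=3 T=4 G=8 C=7): Tm = 2·7 + 4·15 = 74°C, outside 65–71°C ✗; longest run = 4, exceeds 3 ✗; 3' end TGA has 1 G/C ✓; GC 15/22 = 68.2%, outside 44.2–65.5% ✗ — fails.

Primer 1 only.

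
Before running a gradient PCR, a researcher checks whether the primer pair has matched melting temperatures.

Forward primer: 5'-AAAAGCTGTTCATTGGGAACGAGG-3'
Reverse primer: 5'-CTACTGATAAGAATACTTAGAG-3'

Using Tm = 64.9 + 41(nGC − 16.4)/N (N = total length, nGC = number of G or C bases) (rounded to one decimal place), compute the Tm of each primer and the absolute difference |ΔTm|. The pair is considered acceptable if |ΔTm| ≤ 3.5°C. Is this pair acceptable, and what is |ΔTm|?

|ΔTm| = 8.3°C; the pair is not acceptable.

Forward: G+C = 11, N = 24 → Tm = 64.9 + 41·(11 − 16.4)/24 = 55.7°C.
Reverse: G+C = 7, N = 22 → Tm = 64.9 + 41·(7 − 16.4)/22 = 47.4°C.
|ΔTm| = |55.7 − 47.4| = 8.3°C, > 3.5°C.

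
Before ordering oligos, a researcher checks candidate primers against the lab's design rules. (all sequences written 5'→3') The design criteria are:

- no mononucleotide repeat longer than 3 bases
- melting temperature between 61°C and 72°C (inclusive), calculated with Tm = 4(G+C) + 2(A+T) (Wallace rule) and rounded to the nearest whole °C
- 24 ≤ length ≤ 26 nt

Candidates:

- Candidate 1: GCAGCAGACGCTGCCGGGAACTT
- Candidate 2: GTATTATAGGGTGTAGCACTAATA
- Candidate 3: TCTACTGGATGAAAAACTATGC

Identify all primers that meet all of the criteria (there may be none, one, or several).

Candidate 2 only.

Candidate 1 (23 nt, A=5 T=3 G=8 C=7): longest run = 3 ✓; Tm = 2·8 + 4·15 = 76°C, outside 61–72°C ✗; length 23, outside 24–26 ✗ — fails.
Candidate 2 (24 nt, A=8 T=8 G=6 C=2): longest run = 3 ✓; Tm = 2·16 + 4·8 = 64°C ✓; length 24 ✓ — passes.
Candidate 3 (22 nt, A=8 T=6 G=4 C=4): longest run = 5, exceeds 3 ✗; Tm = 2·14 + 4·8 = 60°C, outside 61–72°C ✗; length 22, outside 24–26 ✗ — fails.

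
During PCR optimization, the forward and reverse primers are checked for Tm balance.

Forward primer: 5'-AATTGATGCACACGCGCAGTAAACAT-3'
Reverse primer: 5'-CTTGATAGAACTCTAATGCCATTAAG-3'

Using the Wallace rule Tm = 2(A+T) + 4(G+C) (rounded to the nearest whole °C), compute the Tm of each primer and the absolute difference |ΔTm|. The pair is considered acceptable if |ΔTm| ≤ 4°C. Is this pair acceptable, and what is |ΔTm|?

Forward: A=10 T=5 G=5 C=6 → Tm = 2·15 + 4·11 = 74°C.
Reverse: A=9 T=8 G=4 C=5 → Tm = 2·17 + 4·9 = 70°C.
|ΔTm| = |74 − 70| = 4°C, ≤ 4°C.

|ΔTm| = 4°C; the pair is acceptable.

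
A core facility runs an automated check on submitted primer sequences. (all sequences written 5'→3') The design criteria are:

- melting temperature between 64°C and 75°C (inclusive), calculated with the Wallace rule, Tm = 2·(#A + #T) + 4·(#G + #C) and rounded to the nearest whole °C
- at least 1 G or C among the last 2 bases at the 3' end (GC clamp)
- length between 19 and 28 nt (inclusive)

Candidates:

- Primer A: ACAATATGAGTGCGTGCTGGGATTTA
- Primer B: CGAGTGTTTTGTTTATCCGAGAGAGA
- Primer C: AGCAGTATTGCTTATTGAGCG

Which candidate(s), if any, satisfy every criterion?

Primer A (26 nt, A=7 T=8 G=8 C=3): Tm = 2·15 + 4·11 = 74°C ✓; 3' end TA has 0 G/C, need ≥1 ✗; length 26 ✓ — fails.
Primer B (26 nt, A=6 T=9 G=8 C=3): Tm = 2·15 + 4·11 = 74°C ✓; 3' end GA has 1 G/C ✓; length 26 ✓ — passes.
Primer C (21 nt, A=5 T=7 G=6 C=3): Tm = 2·12 + 4·9 = 60°C, outside 64–75°C ✗; 3' end CG has 2 G/C ✓; length 21 ✓ — fails.

Primer B only.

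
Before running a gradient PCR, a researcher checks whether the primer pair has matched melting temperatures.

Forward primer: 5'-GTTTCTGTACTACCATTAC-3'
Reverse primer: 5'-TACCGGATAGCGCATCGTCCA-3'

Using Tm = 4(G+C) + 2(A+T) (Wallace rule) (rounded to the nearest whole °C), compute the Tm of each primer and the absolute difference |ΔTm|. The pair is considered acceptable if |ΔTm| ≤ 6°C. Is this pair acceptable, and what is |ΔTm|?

|ΔTm| = 14°C; the pair is not acceptable.

Forward: A=4 T=8 G=2 C=5 → Tm = 2·12 + 4·7 = 52°C.
Reverse: A=5 T=4 G=5 C=7 → Tm = 2·9 + 4·12 = 66°C.
|ΔTm| = |52 − 66| = 14°C, > 6°C.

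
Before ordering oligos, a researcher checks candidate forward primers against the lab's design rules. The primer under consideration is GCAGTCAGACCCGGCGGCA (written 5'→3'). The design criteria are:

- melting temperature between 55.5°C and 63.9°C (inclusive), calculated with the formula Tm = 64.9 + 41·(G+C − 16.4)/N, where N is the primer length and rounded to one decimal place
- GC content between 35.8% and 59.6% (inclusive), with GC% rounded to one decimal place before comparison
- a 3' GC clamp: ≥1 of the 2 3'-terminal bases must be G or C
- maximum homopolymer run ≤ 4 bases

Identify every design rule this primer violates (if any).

Base counts: A=4, T=1, G=7, C=7 (length 19).
Tm: Tm = 64.9 + 41·(14 − 16.4)/19 = 59.7°C ✓
GC content: GC 14/19 = 73.7%, outside 35.8–59.6% ✗
GC clamp: 3' end CA has 1 G/C ✓
homopolymer run: longest run = 3 ✓

Fails: GC content.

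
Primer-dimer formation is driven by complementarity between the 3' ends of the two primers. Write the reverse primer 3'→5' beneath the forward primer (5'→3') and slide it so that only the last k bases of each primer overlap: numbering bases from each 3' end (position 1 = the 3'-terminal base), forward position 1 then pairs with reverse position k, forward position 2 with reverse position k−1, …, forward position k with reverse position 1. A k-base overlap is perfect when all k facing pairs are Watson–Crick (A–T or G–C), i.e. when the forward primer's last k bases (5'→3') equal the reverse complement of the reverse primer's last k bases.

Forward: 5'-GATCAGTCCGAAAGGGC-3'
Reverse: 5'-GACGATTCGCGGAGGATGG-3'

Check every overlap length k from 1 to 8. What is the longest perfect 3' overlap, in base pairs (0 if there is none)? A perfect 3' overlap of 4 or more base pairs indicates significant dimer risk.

Longest perfect overlap: 1 complementary base pair; below the dimer-risk threshold (threshold 4).

Last 8 bases (5'→3') — forward …GAAAGGGC, reverse …GAGGATGG.
Reverse complement of the reverse primer's last 8 bases: CCATCCTC; its first k bases are the reverse complement of the reverse primer's last k bases, so a perfect k-base overlap needs the forward primer's last k bases to equal them.
Comparing (forward last k vs required): k=1: C vs C ✓; k=2: GC vs CC ✗; k=3: GGC vs CCA ✗; k=4: GGGC vs CCAT ✗; k=5: AGGGC vs CCATC ✗; k=6: AAGGGC vs CCATCC ✗; k=7: AAAGGGC vs CCATCCT ✗; k=8: GAAAGGGC vs CCATCCTC ✗.
Only k = 1 is perfect, so the longest perfect 3' overlap is 1.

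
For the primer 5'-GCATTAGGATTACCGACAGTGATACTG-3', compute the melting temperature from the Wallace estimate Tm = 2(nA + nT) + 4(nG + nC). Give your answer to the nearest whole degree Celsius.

78°C

Base counts: A=8, T=7, G=7, C=5 (length 27).
Tm = 2·(8+7) + 4·(7+5) = 2·15 + 4·12 = 30 + 48 = 78°C.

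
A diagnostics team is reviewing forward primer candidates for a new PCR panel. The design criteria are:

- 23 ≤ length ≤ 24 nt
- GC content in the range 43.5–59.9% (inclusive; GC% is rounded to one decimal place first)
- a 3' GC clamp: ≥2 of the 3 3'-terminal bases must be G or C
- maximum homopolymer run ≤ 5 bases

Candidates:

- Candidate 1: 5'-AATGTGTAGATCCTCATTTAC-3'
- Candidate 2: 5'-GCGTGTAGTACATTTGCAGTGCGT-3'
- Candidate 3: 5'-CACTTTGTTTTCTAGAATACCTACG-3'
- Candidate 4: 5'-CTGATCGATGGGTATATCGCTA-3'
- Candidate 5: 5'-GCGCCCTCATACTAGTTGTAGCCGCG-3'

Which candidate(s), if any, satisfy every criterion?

Candidate 2 only.

Candidate 1 (21 nt, A=6 T=8 G=3 C=4): length 21, outside 23–24 ✗; GC 7/21 = 33.3%, outside 43.5–59.9% ✗; 3' end TAC has 1 G/C, need ≥2 ✗; longest run = 3 ✓ — fails.
Candidate 2 (24 nt, A=4 T=8 G=8 C=4): length 24 ✓; GC 12/24 = 50.0% ✓; 3' end CGT has 2 G/C ✓; longest run = 3 ✓ — passes.
Candidate 3 (25 nt, A=6 T=10 G=3 C=6): length 25, outside 23–24 ✗; GC 9/25 = 36.0%, outside 43.5–59.9% ✗; 3' end ACG has 2 G/C ✓; longest run = 4 ✓ — fails.
Candidate 4 (22 nt, A=5 T=7 G=6 C=4): length 22, outside 23–24 ✗; GC 10/22 = 45.5% ✓; 3' end CTA has 1 G/C, need ≥2 ✗; longest run = 3 ✓ — fails.
Candidate 5 (26 nt, A=4 T=6 G=7 C=9): length 26, outside 23–24 ✗; GC 16/26 = 61.5%, outside 43.5–59.9% ✗; 3' end GCG has 3 G/C ✓; longest run = 3 ✓ — fails.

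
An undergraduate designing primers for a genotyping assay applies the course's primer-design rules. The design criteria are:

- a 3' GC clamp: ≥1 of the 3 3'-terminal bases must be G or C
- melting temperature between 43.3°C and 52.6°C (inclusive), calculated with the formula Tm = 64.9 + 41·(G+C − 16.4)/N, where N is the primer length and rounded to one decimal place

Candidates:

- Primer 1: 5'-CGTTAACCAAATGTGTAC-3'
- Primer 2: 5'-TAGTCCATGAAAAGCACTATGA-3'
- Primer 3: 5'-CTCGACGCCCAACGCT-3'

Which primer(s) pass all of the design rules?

Primer 1, Primer 2 and Primer 3.

Primer 1 (18 nt, A=6 T=5 G=3 C=4): 3' end TAC has 1 G/C ✓; Tm = 64.9 + 41·(7 − 16.4)/18 = 43.5°C ✓ — passes.
Primer 2 (22 nt, A=9 T=5 G=4 C=4): 3' end TGA has 1 G/C ✓; Tm = 64.9 + 41·(8 − 16.4)/22 = 49.2°C ✓ — passes.
Primer 3 (16 nt, A=3 T=2 G=3 C=8): 3' end GCT has 2 G/C ✓; Tm = 64.9 + 41·(11 − 16.4)/16 = 51.1°C ✓ — passes.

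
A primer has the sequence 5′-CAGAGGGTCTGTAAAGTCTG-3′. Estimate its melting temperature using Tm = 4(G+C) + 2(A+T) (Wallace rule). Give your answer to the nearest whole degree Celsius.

Base counts: A=5, T=5, G=7, C=3 (length 20).
Tm = 2·(5+5) + 4·(7+3) = 2·10 + 4·10 = 20 + 40 = 60°C.

60°C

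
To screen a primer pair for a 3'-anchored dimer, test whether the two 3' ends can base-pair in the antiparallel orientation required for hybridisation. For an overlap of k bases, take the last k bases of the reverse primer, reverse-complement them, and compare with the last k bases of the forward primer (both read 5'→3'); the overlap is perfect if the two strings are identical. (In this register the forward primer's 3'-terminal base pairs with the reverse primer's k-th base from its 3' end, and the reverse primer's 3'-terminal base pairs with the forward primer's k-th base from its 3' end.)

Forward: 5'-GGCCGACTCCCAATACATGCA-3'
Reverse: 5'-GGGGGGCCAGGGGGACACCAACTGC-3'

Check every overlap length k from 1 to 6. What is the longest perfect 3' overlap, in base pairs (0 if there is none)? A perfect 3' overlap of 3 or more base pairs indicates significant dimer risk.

Longest perfect overlap: 3 complementary base pairs; significant dimer risk (threshold 3).

Last 6 bases (5'→3') — forward …CATGCA, reverse …AACTGC.
Reverse complement of the reverse primer's last 6 bases: GCAGTT; its first k bases are the reverse complement of the reverse primer's last k bases, so a perfect k-base overlap needs the forward primer's last k bases to equal them.
Comparing (forward last k vs required): k=1: A vs G ✗; k=2: CA vs GC ✗; k=3: GCA vs GCA ✓; k=4: TGCA vs GCAG ✗; k=5: ATGCA vs GCAGT ✗; k=6: CATGCA vs GCAGTT ✗.
Only k = 3 is perfect, so the longest perfect 3' overlap is 3.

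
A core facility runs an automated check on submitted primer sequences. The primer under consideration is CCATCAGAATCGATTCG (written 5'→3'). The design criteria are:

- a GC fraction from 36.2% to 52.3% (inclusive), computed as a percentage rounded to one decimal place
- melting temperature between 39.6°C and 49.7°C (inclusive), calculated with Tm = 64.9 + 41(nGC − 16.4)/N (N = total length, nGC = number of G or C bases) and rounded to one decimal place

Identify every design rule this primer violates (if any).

Meets all criteria.

Base counts: A=5, T=4, G=3, C=5 (length 17).
GC content: GC 8/17 = 47.1% ✓
Tm: Tm = 64.9 + 41·(8 − 16.4)/17 = 44.6°C ✓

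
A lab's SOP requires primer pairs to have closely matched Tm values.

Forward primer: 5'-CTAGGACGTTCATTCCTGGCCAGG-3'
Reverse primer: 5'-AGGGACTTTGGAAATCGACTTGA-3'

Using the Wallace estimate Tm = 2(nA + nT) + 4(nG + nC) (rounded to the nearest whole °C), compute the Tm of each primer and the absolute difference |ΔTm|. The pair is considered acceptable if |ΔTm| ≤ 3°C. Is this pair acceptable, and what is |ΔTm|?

Forward: A=4 T=6 G=7 C=7 → Tm = 2·10 + 4·14 = 76°C.
Reverse: A=7 T=6 G=7 C=3 → Tm = 2·13 + 4·10 = 66°C.
|ΔTm| = |76 − 66| = 10°C, > 3°C.

|ΔTm| = 10°C; the pair is not acceptable.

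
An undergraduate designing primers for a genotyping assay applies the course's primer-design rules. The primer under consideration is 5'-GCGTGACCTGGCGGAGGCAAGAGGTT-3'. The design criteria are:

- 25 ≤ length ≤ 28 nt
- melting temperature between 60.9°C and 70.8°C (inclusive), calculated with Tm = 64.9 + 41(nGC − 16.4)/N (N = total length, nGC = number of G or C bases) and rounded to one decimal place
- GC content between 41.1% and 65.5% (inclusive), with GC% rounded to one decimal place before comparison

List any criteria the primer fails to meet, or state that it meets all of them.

Base counts: A=5, T=4, G=12, C=5 (length 26).
length: length 26 ✓
Tm: Tm = 64.9 + 41·(17 − 16.4)/26 = 65.8°C ✓
GC content: GC 17/26 = 65.4% ✓

Meets all criteria.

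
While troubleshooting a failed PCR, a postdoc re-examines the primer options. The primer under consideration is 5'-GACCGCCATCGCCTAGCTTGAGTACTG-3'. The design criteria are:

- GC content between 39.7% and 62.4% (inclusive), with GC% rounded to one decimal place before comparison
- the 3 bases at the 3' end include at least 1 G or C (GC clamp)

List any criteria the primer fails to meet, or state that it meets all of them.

Meets all criteria.

Base counts: A=5, T=6, G=7, C=9 (length 27).
GC content: GC 16/27 = 59.3% ✓
GC clamp: 3' end CTG has 2 G/C ✓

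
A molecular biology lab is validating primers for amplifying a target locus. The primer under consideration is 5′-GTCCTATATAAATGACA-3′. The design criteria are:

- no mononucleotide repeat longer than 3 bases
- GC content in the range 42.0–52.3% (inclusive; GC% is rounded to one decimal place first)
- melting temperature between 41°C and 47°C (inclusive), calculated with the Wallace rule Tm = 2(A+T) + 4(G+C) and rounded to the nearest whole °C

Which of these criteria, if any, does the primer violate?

Fails: GC content.

Base counts: A=7, T=5, G=2, C=3 (length 17).
homopolymer run: longest run = 3 ✓
GC content: GC 5/17 = 29.4%, outside 42.0–52.3% ✗
Tm: Tm = 2·12 + 4·5 = 44°C ✓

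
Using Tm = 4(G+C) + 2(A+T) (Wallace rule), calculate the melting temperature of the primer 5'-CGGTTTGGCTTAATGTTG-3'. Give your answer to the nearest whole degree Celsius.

52°C

Base counts: A=2, T=8, G=6, C=2 (length 18).
Tm = 2·(2+8) + 4·(6+2) = 2·10 + 4·8 = 20 + 32 = 52°C.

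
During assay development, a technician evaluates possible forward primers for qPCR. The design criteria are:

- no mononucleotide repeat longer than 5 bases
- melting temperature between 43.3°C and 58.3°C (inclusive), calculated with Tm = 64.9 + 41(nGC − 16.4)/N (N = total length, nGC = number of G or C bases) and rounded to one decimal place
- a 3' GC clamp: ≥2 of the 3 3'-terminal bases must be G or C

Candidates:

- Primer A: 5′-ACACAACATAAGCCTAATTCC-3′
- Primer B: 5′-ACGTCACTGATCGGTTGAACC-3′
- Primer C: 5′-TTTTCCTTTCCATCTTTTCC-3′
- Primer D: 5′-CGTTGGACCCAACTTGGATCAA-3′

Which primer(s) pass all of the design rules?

Primer A, Primer B and Primer C.

Primer A (21 nt, A=9 T=4 G=1 C=7): longest run = 2 ✓; Tm = 64.9 + 41·(8 − 16.4)/21 = 48.5°C ✓; 3' end TCC has 2 G/C ✓ — passes.
Primer B (21 nt, A=5 T=5 G=5 C=6): longest run = 2 ✓; Tm = 64.9 + 41·(11 − 16.4)/21 = 54.4°C ✓; 3' end ACC has 2 G/C ✓ — passes.
Primer C (20 nt, A=1 T=12 G=0 C=7): longest run = 4 ✓; Tm = 64.9 + 41·(7 − 16.4)/20 = 45.6°C ✓; 3' end TCC has 2 G/C ✓ — passes.
Primer D (22 nt, A=6 T=5 G=5 C=6): longest run = 3 ✓; Tm = 64.9 + 41·(11 − 16.4)/22 = 54.8°C ✓; 3' end CAA has 1 G/C, need ≥2 ✗ — fails.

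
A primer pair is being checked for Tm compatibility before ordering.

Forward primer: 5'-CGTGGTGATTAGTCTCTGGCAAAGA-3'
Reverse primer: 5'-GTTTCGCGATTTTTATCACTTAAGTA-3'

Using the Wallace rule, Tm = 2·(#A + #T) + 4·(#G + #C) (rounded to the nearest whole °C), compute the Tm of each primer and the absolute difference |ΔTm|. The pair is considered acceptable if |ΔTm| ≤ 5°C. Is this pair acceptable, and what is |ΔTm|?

Forward: A=6 T=7 G=8 C=4 → Tm = 2·13 + 4·12 = 74°C.
Reverse: A=6 T=12 G=4 C=4 → Tm = 2·18 + 4·8 = 68°C.
|ΔTm| = |74 − 68| = 6°C, > 5°C.

|ΔTm| = 6°C; the pair is not acceptable.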